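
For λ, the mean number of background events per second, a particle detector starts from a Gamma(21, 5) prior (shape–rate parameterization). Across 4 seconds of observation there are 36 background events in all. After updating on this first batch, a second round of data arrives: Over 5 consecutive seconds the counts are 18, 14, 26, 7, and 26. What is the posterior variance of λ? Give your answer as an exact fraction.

37/49

Total count 36 over total exposure 4 seconds.
After the first batch: Gamma(21 + 36, 5 + 4) = Gamma(57, 9).
Total count: 18 + 14 + 26 + 7 + 26 = 91.
Total exposure: 5 seconds.
After the second batch: Gamma(57 + 91, 9 + 5) = Gamma(148, 14).
Posterior variance = α'/β'² = 148/196 = 37/49.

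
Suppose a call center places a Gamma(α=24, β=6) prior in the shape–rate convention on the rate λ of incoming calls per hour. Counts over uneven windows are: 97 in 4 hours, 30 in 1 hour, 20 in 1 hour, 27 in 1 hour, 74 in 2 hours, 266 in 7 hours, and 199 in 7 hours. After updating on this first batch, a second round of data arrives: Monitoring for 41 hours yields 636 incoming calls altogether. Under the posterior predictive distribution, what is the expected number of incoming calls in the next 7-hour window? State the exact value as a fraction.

Total count: 97 + 30 + 20 + 27 + 74 + 266 + 199 = 713.
Total exposure: 4 + 1 + 1 + 1 + 2 + 7 + 7 = 23 hours.
After the first batch: Gamma(24 + 713, 6 + 23) = Gamma(737, 29).
Total count 636 over total exposure 41 hours.
After the second batch: Gamma(737 + 636, 29 + 41) = Gamma(1373, 70).
Predictive mean over a 7-hour window = T·E[λ|data] = 7·1373/70 = 1373/10.

1373/10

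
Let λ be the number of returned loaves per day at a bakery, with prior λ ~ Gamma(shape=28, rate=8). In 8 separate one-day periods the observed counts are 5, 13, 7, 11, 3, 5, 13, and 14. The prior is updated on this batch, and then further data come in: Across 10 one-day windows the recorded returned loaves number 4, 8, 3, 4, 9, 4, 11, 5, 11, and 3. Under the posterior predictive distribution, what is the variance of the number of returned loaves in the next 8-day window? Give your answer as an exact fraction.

10948/169

Total count: 5 + 13 + 7 + 11 + 3 + 5 + 13 + 14 = 71.
Total exposure: 8 days.
After the first batch: Gamma(28 + 71, 8 + 8) = Gamma(99, 16).
Total count: 4 + 8 + 3 + 4 + 9 + 4 + 11 + 5 + 11 + 3 = 62.
Total exposure: 10 days.
After the second batch: Gamma(99 + 62, 16 + 10) = Gamma(161, 26).
The posterior predictive for a window of length T is Negative Binomial with variance T·α'·(β'+T)/β'² = 8·161·34/676 = 10948/169.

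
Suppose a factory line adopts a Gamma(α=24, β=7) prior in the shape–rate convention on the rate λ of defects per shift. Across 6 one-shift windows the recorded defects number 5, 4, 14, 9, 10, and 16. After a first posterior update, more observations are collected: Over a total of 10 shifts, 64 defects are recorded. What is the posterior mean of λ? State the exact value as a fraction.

146/23

Total count: 5 + 4 + 14 + 9 + 10 + 16 = 58.
Total exposure: 6 shifts.
After the first batch: Gamma(24 + 58, 7 + 6) = Gamma(82, 13).
Total count 64 over total exposure 10 shifts.
After the second batch: Gamma(82 + 64, 13 + 10) = Gamma(146, 23).
Posterior mean = α'/β' = 146/23.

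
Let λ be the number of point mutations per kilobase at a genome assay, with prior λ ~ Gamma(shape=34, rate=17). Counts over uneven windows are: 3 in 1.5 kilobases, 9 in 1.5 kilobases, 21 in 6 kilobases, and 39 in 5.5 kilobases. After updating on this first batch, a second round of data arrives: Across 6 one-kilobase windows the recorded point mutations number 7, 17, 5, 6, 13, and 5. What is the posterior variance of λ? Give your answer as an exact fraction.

Total count: 3 + 9 + 21 + 39 = 72.
Total exposure: 1.5 + 1.5 + 6 + 5.5 = 14.5 kilobases.
After the first batch: Gamma(34 + 72, 17 + 14.5) = Gamma(106, 63/2).
Total count: 7 + 17 + 5 + 6 + 13 + 5 = 53.
Total exposure: 6 kilobases.
After the second batch: Gamma(106 + 53, 63/2 + 6) = Gamma(159, 75/2).
Posterior variance = α'/β'² = 159/(5625/4) = 212/1875.

212/1875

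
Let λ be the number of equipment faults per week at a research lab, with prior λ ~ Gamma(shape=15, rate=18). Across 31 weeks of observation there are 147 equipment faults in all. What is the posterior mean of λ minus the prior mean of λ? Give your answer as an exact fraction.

Total count 147 over total exposure 31 weeks.
By Gamma–Poisson conjugacy, the posterior is Gamma(α + Σx, β + Σt) = Gamma(15 + 147, 18 + 31) = Gamma(162, 49).
Posterior mean = 162/49 = 162/49; prior mean = 15/18 = 5/6. Difference = 162/49 − 5/6 = 727/294.

727/294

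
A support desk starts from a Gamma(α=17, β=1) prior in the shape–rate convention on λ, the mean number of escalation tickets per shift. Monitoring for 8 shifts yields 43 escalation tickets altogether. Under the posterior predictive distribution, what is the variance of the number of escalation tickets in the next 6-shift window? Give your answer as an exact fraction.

200/3

Total count 43 over total exposure 8 shifts.
The Gamma prior is conjugate for the Poisson rate, so λ | data ~ Gamma(17+43, 1+8) = Gamma(60, 9).
The posterior predictive for a window of length T is Negative Binomial with variance T·α'·(β'+T)/β'² = 6·60·15/81 = 200/3.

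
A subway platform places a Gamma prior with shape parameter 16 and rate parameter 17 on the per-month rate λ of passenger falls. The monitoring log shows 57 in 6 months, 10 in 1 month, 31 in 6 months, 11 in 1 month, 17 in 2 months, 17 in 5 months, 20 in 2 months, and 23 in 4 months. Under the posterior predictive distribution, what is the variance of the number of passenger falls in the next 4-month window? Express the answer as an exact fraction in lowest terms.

Total count: 57 + 10 + 31 + 11 + 17 + 17 + 20 + 23 = 186.
Total exposure: 6 + 1 + 6 + 1 + 2 + 5 + 2 + 4 = 27 months.
Conjugate update: add total count to the shape and total exposure to the rate, giving Gamma(202, 44).
The posterior predictive for a window of length T is Negative Binomial with variance T·α'·(β'+T)/β'² = 4·202·48/1936 = 2424/121.

2424/121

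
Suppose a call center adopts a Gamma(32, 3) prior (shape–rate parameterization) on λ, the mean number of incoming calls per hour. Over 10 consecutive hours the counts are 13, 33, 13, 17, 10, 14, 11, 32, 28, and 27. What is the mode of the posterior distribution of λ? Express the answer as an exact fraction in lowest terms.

Total count: 13 + 33 + 13 + 17 + 10 + 14 + 11 + 32 + 28 + 27 = 198.
Total exposure: 10 hours.
Conjugate update: add total count to the shape and total exposure to the rate, giving Gamma(230, 13).
Posterior mode = (α'−1)/β' = 229/13.

229/13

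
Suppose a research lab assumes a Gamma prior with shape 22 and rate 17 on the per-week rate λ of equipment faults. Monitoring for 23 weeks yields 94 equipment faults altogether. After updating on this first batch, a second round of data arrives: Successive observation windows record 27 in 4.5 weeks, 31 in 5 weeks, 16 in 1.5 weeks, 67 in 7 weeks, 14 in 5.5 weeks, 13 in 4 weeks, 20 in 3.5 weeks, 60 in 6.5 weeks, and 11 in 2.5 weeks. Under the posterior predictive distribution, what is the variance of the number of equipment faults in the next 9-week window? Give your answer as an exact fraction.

Total count 94 over total exposure 23 weeks.
After the first batch: Gamma(22 + 94, 17 + 23) = Gamma(116, 40).
Total count: 27 + 31 + 16 + 67 + 14 + 13 + 20 + 60 + 11 = 259.
Total exposure: 4.5 + 5 + 1.5 + 7 + 5.5 + 4 + 3.5 + 6.5 + 2.5 = 40 weeks.
After the second batch: Gamma(116 + 259, 40 + 40) = Gamma(375, 80).
The posterior predictive for a window of length T is Negative Binomial with variance T·α'·(β'+T)/β'² = 9·375·89/6400 = 12015/256.

12015/256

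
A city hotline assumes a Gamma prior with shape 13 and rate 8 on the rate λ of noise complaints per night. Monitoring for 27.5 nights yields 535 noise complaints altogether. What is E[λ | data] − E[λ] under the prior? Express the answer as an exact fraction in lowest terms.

Total count 535 over total exposure 27.5 nights.
Posterior: α' = 13 + 535 = 548, β' = 8 + 27.5 = 71/2.
Posterior mean = 548/(71/2) = 1096/71; prior mean = 13/8 = 13/8. Difference = 1096/71 − 13/8 = 7845/568.

7845/568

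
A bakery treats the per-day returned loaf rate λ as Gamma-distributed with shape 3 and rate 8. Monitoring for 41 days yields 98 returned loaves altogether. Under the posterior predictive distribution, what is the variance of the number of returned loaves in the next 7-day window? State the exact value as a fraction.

808/49

Total count 98 over total exposure 41 days.
Conjugate update: add total count to the shape and total exposure to the rate, giving Gamma(101, 49).
The posterior predictive for a window of length T is Negative Binomial with variance T·α'·(β'+T)/β'² = 7·101·56/2401 = 808/49.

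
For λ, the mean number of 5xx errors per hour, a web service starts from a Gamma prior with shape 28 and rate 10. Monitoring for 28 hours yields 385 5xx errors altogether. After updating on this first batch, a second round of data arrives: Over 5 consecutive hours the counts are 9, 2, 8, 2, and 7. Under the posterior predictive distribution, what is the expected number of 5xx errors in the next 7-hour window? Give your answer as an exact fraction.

3087/43

Total count 385 over total exposure 28 hours.
After the first batch: Gamma(28 + 385, 10 + 28) = Gamma(413, 38).
Total count: 9 + 2 + 8 + 2 + 7 = 28.
Total exposure: 5 hours.
After the second batch: Gamma(413 + 28, 38 + 5) = Gamma(441, 43).
Predictive mean over a 7-hour window = T·E[λ|data] = 7·441/43 = 3087/43.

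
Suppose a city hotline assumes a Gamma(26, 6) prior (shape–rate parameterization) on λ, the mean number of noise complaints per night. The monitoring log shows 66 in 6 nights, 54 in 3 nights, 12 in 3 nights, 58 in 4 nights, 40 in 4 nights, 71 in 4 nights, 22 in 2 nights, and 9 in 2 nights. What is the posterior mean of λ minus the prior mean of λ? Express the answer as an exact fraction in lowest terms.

Total count: 66 + 54 + 12 + 58 + 40 + 71 + 22 + 9 = 332.
Total exposure: 6 + 3 + 3 + 4 + 4 + 4 + 2 + 2 = 28 nights.
Conjugate update: add total count to the shape and total exposure to the rate, giving Gamma(358, 34).
Posterior mean = 358/34 = 179/17; prior mean = 26/6 = 13/3. Difference = 179/17 − 13/3 = 316/51.

316/51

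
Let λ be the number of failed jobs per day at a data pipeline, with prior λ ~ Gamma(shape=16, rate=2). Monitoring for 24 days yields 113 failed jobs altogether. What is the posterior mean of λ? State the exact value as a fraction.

Total count 113 over total exposure 24 days.
Conjugate update: add total count to the shape and total exposure to the rate, giving Gamma(129, 26).
Posterior mean = α'/β' = 129/26.

129/26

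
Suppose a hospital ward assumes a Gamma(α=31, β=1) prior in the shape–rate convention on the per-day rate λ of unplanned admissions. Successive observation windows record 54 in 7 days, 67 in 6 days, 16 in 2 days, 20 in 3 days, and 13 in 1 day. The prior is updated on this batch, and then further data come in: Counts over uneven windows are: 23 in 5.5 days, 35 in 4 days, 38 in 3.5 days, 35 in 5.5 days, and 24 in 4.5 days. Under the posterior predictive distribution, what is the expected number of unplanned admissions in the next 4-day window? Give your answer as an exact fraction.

1424/43

Total count: 54 + 67 + 16 + 20 + 13 = 170.
Total exposure: 7 + 6 + 2 + 3 + 1 = 19 days.
After the first batch: Gamma(31 + 170, 1 + 19) = Gamma(201, 20).
Total count: 23 + 35 + 38 + 35 + 24 = 155.
Total exposure: 5.5 + 4 + 3.5 + 5.5 + 4.5 = 23 days.
After the second batch: Gamma(201 + 155, 20 + 23) = Gamma(356, 43).
Predictive mean over a 4-day window = T·E[λ|data] = 4·356/43 = 1424/43.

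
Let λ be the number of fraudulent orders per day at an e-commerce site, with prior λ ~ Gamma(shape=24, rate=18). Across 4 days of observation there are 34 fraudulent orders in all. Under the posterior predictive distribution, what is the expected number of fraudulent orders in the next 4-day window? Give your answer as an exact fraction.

116/11

Total count 34 over total exposure 4 days.
The Gamma prior is conjugate for the Poisson rate, so λ | data ~ Gamma(24+34, 18+4) = Gamma(58, 22).
Predictive mean over a 4-day window = T·E[λ|data] = 4·58/22 = 116/11.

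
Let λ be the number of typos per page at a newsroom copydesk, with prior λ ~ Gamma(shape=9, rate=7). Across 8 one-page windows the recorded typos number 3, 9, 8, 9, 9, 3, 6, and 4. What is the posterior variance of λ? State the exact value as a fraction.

Total count: 3 + 9 + 8 + 9 + 9 + 3 + 6 + 4 = 51.
Total exposure: 8 pages.
By Gamma–Poisson conjugacy, the posterior is Gamma(α + Σx, β + Σt) = Gamma(9 + 51, 7 + 8) = Gamma(60, 15).
Posterior variance = α'/β'² = 60/225 = 4/15.

4/15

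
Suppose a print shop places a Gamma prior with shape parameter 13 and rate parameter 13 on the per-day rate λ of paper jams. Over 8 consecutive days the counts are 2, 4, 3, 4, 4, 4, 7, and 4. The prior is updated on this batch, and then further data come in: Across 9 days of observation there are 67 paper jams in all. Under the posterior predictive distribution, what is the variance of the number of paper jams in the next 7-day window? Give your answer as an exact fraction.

Total count: 2 + 4 + 3 + 4 + 4 + 4 + 7 + 4 = 32.
Total exposure: 8 days.
After the first batch: Gamma(13 + 32, 13 + 8) = Gamma(45, 21).
Total count 67 over total exposure 9 days.
After the second batch: Gamma(45 + 67, 21 + 9) = Gamma(112, 30).
The posterior predictive for a window of length T is Negative Binomial with variance T·α'·(β'+T)/β'² = 7·112·37/900 = 7252/225.

7252/225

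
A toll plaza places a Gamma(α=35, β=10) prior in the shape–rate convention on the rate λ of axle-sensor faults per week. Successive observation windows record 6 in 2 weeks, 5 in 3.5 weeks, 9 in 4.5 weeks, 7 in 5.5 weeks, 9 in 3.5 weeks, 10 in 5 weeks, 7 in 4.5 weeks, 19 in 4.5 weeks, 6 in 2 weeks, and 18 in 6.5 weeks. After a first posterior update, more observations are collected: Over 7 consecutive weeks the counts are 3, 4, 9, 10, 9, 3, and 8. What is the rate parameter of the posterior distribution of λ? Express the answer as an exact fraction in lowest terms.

117/2

Total count: 6 + 5 + 9 + 7 + 9 + 10 + 7 + 19 + 6 + 18 = 96.
Total exposure: 2 + 3.5 + 4.5 + 5.5 + 3.5 + 5 + 4.5 + 4.5 + 2 + 6.5 = 41.5 weeks.
After the first batch: Gamma(35 + 96, 10 + 41.5) = Gamma(131, 103/2).
Total count: 3 + 4 + 9 + 10 + 9 + 3 + 8 = 46.
Total exposure: 7 weeks.
After the second batch: Gamma(131 + 46, 103/2 + 7) = Gamma(177, 117/2).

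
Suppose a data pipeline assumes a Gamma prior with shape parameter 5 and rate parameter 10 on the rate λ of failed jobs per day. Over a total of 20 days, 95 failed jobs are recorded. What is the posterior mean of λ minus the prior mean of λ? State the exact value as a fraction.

Total count 95 over total exposure 20 days.
The Gamma prior is conjugate for the Poisson rate, so λ | data ~ Gamma(5+95, 10+20) = Gamma(100, 30).
Posterior mean = 100/30 = 10/3; prior mean = 5/10 = 1/2. Difference = 10/3 − 1/2 = 17/6.

17/6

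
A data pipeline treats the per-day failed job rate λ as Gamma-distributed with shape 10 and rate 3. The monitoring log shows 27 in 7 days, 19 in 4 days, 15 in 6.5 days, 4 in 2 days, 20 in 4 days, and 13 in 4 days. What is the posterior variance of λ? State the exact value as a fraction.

Total count: 27 + 19 + 15 + 4 + 20 + 13 = 98.
Total exposure: 7 + 4 + 6.5 + 2 + 4 + 4 = 27.5 days.
Conjugate update: add total count to the shape and total exposure to the rate, giving Gamma(108, 61/2).
Posterior variance = α'/β'² = 108/(3721/4) = 432/3721.

432/3721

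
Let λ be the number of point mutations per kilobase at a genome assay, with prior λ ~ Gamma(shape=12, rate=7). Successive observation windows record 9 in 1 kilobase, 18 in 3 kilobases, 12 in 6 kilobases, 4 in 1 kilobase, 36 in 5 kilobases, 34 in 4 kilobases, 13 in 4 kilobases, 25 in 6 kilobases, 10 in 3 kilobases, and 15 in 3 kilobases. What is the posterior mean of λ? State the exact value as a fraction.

Total count: 9 + 18 + 12 + 4 + 36 + 34 + 13 + 25 + 10 + 15 = 176.
Total exposure: 1 + 3 + 6 + 1 + 5 + 4 + 4 + 6 + 3 + 3 = 36 kilobases.
Posterior: α' = 12 + 176 = 188, β' = 7 + 36 = 43.
Posterior mean = α'/β' = 188/43.

188/43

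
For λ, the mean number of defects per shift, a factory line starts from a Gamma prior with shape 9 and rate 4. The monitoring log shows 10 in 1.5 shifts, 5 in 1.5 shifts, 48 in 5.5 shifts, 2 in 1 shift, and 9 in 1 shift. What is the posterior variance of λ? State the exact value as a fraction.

Total count: 10 + 5 + 48 + 2 + 9 = 74.
Total exposure: 1.5 + 1.5 + 5.5 + 1 + 1 = 10.5 shifts.
Posterior: α' = 9 + 74 = 83, β' = 4 + 10.5 = 29/2.
Posterior variance = α'/β'² = 83/(841/4) = 332/841.

332/841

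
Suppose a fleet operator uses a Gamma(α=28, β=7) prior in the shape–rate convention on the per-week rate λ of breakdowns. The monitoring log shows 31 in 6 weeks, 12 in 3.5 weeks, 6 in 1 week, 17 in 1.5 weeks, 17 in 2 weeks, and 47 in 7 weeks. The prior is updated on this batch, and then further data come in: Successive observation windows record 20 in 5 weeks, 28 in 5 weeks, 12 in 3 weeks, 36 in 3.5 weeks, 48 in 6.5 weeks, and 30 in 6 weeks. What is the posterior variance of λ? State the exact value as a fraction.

332/3249

Total count: 31 + 12 + 6 + 17 + 17 + 47 = 130.
Total exposure: 6 + 3.5 + 1 + 1.5 + 2 + 7 = 21 weeks.
After the first batch: Gamma(28 + 130, 7 + 21) = Gamma(158, 28).
Total count: 20 + 28 + 12 + 36 + 48 + 30 = 174.
Total exposure: 5 + 5 + 3 + 3.5 + 6.5 + 6 = 29 weeks.
After the second batch: Gamma(158 + 174, 28 + 29) = Gamma(332, 57).
Posterior variance = α'/β'² = 332/3249.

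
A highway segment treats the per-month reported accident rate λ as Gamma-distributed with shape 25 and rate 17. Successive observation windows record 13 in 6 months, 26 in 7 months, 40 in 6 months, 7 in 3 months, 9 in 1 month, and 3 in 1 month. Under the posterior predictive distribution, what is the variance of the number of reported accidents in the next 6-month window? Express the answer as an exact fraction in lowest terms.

846/41

Total count: 13 + 26 + 40 + 7 + 9 + 3 = 98.
Total exposure: 6 + 7 + 6 + 3 + 1 + 1 = 24 months.
Gamma(α, β) with Poisson data over total exposure Σt gives posterior Gamma(α+Σx, β+Σt) = Gamma(123, 41).
The posterior predictive for a window of length T is Negative Binomial with variance T·α'·(β'+T)/β'² = 6·123·47/1681 = 846/41.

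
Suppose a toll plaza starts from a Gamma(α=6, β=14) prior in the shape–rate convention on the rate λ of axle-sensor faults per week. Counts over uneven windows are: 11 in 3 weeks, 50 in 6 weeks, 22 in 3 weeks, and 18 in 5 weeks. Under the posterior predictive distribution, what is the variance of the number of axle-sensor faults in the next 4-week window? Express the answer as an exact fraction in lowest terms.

Total count: 11 + 50 + 22 + 18 = 101.
Total exposure: 3 + 6 + 3 + 5 = 17 weeks.
Gamma(α, β) with Poisson data over total exposure Σt gives posterior Gamma(α+Σx, β+Σt) = Gamma(107, 31).
The posterior predictive for a window of length T is Negative Binomial with variance T·α'·(β'+T)/β'² = 4·107·35/961 = 14980/961.

14980/961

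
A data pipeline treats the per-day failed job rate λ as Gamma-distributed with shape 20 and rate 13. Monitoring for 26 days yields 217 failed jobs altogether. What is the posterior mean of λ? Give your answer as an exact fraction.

Total count 217 over total exposure 26 days.
Gamma(α, β) with Poisson data over total exposure Σt gives posterior Gamma(α+Σx, β+Σt) = Gamma(237, 39).
Posterior mean = α'/β' = 237/39 = 79/13.

79/13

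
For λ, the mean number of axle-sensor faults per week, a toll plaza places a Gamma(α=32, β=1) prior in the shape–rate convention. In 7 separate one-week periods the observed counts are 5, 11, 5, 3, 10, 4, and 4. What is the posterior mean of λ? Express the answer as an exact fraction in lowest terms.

Total count: 5 + 11 + 5 + 3 + 10 + 4 + 4 = 42.
Total exposure: 7 weeks.
Gamma(α, β) with Poisson data over total exposure Σt gives posterior Gamma(α+Σx, β+Σt) = Gamma(74, 8).
Posterior mean = α'/β' = 74/8 = 37/4.

37/4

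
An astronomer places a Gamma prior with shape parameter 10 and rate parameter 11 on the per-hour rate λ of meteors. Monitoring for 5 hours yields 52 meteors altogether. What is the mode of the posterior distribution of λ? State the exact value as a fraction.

Total count 52 over total exposure 5 hours.
The Gamma prior is conjugate for the Poisson rate, so λ | data ~ Gamma(10+52, 11+5) = Gamma(62, 16).
Posterior mode = (α'−1)/β' = 61/16.

61/16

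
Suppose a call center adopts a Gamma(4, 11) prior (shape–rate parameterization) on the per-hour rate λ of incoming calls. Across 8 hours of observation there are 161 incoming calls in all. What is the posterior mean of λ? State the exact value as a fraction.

165/19

Total count 161 over total exposure 8 hours.
By Gamma–Poisson conjugacy, the posterior is Gamma(α + Σx, β + Σt) = Gamma(4 + 161, 11 + 8) = Gamma(165, 19).
Posterior mean = α'/β' = 165/19.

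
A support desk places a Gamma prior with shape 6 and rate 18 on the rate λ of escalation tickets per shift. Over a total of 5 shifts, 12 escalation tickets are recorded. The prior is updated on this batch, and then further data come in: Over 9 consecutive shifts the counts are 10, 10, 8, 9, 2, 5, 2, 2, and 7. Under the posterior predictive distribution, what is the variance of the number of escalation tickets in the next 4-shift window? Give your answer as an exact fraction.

657/64

Total count 12 over total exposure 5 shifts.
After the first batch: Gamma(6 + 12, 18 + 5) = Gamma(18, 23).
Total count: 10 + 10 + 8 + 9 + 2 + 5 + 2 + 2 + 7 = 55.
Total exposure: 9 shifts.
After the second batch: Gamma(18 + 55, 23 + 9) = Gamma(73, 32).
The posterior predictive for a window of length T is Negative Binomial with variance T·α'·(β'+T)/β'² = 4·73·36/1024 = 657/64.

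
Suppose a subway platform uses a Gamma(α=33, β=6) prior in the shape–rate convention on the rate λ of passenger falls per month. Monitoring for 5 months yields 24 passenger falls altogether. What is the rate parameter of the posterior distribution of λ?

Total count 24 over total exposure 5 months.
By Gamma–Poisson conjugacy, the posterior is Gamma(α + Σx, β + Σt) = Gamma(33 + 24, 6 + 5) = Gamma(57, 11).

11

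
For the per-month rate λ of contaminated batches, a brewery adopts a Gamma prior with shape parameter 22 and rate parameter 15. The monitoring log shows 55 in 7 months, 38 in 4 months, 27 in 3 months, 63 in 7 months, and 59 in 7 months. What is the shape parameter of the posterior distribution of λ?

264

Total count: 55 + 38 + 27 + 63 + 59 = 242.
Total exposure: 7 + 4 + 3 + 7 + 7 = 28 months.
Gamma(α, β) with Poisson data over total exposure Σt gives posterior Gamma(α+Σx, β+Σt) = Gamma(264, 43).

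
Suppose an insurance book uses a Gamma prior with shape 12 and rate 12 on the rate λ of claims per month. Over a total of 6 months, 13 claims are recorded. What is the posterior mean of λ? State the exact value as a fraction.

Total count 13 over total exposure 6 months.
The Gamma prior is conjugate for the Poisson rate, so λ | data ~ Gamma(12+13, 12+6) = Gamma(25, 18).
Posterior mean = α'/β' = 25/18.

25/18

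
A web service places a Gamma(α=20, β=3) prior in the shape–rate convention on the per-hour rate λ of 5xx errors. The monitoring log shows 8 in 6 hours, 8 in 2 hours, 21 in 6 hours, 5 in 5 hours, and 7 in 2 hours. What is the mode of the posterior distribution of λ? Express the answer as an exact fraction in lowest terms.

17/6

Total count: 8 + 8 + 21 + 5 + 7 = 49.
Total exposure: 6 + 2 + 6 + 5 + 2 = 21 hours.
Posterior: α' = 20 + 49 = 69, β' = 3 + 21 = 24.
Posterior mode = (α'−1)/β' = 68/24 = 17/6.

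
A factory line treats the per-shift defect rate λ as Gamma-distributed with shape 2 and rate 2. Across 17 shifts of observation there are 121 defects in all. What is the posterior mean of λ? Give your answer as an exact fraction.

Total count 121 over total exposure 17 shifts.
Posterior: α' = 2 + 121 = 123, β' = 2 + 17 = 19.
Posterior mean = α'/β' = 123/19.

123/19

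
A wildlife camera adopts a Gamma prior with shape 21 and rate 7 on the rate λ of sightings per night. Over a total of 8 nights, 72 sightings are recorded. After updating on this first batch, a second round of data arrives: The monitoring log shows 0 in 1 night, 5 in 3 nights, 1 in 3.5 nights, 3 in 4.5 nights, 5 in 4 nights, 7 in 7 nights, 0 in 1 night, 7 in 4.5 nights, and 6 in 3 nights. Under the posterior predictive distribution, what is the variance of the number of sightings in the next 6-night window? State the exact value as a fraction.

Total count 72 over total exposure 8 nights.
After the first batch: Gamma(21 + 72, 7 + 8) = Gamma(93, 15).
Total count: 0 + 5 + 1 + 3 + 5 + 7 + 0 + 7 + 6 = 34.
Total exposure: 1 + 3 + 3.5 + 4.5 + 4 + 7 + 1 + 4.5 + 3 = 31.5 nights.
After the second batch: Gamma(93 + 34, 15 + 31.5) = Gamma(127, 93/2).
The posterior predictive for a window of length T is Negative Binomial with variance T·α'·(β'+T)/β'² = 6·127·(105/2)/(8649/4) = 17780/961.

17780/961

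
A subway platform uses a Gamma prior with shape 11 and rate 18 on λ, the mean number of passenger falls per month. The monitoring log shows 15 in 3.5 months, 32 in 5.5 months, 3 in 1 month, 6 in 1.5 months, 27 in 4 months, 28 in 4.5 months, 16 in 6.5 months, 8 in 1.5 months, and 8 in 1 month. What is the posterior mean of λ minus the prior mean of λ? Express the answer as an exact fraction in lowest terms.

Total count: 15 + 32 + 3 + 6 + 27 + 28 + 16 + 8 + 8 = 143.
Total exposure: 3.5 + 5.5 + 1 + 1.5 + 4 + 4.5 + 6.5 + 1.5 + 1 = 29 months.
Gamma(α, β) with Poisson data over total exposure Σt gives posterior Gamma(α+Σx, β+Σt) = Gamma(154, 47).
Posterior mean = 154/47 = 154/47; prior mean = 11/18 = 11/18. Difference = 154/47 − 11/18 = 2255/846.

2255/846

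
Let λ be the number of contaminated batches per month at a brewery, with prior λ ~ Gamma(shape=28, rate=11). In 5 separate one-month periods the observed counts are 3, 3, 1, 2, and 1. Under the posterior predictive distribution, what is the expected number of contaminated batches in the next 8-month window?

Total count: 3 + 3 + 1 + 2 + 1 = 10.
Total exposure: 5 months.
Gamma(α, β) with Poisson data over total exposure Σt gives posterior Gamma(α+Σx, β+Σt) = Gamma(38, 16).
Predictive mean over an 8-month window = T·E[λ|data] = 8·38/16 = 19.

19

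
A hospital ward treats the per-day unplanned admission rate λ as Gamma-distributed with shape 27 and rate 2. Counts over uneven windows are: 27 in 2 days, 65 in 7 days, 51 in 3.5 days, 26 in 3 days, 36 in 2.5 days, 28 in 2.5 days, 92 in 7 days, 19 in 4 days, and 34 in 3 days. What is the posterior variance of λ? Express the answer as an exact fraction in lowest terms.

Total count: 27 + 65 + 51 + 26 + 36 + 28 + 92 + 19 + 34 = 378.
Total exposure: 2 + 7 + 3.5 + 3 + 2.5 + 2.5 + 7 + 4 + 3 = 34.5 days.
The Gamma prior is conjugate for the Poisson rate, so λ | data ~ Gamma(27+378, 2+34.5) = Gamma(405, 73/2).
Posterior variance = α'/β'² = 405/(5329/4) = 1620/5329.

1620/5329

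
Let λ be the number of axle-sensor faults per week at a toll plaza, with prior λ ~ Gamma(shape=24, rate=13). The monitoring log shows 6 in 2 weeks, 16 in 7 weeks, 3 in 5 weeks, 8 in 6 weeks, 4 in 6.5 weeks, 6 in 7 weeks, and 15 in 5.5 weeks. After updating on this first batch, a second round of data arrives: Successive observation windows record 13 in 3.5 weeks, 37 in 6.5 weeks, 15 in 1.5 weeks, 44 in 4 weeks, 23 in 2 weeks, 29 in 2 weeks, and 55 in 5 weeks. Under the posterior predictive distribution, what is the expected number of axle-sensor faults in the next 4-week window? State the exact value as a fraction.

2384/153

Total count: 6 + 16 + 3 + 8 + 4 + 6 + 15 = 58.
Total exposure: 2 + 7 + 5 + 6 + 6.5 + 7 + 5.5 = 39 weeks.
After the first batch: Gamma(24 + 58, 13 + 39) = Gamma(82, 52).
Total count: 13 + 37 + 15 + 44 + 23 + 29 + 55 = 216.
Total exposure: 3.5 + 6.5 + 1.5 + 4 + 2 + 2 + 5 = 24.5 weeks.
After the second batch: Gamma(82 + 216, 52 + 24.5) = Gamma(298, 153/2).
Predictive mean over a 4-week window = T·E[λ|data] = 4·298/(153/2) = 2384/153.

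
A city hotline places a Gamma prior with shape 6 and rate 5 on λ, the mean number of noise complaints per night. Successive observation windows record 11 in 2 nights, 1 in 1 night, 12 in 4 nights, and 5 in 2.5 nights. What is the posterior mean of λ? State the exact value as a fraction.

70/29

Total count: 11 + 1 + 12 + 5 = 29.
Total exposure: 2 + 1 + 4 + 2.5 = 9.5 nights.
By Gamma–Poisson conjugacy, the posterior is Gamma(α + Σx, β + Σt) = Gamma(6 + 29, 5 + 9.5) = Gamma(35, 29/2).
Posterior mean = α'/β' = 35/(29/2) = 70/29.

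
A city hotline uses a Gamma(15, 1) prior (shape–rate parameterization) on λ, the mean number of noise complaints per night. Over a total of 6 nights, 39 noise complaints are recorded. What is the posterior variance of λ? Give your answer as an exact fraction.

54/49

Total count 39 over total exposure 6 nights.
By Gamma–Poisson conjugacy, the posterior is Gamma(α + Σx, β + Σt) = Gamma(15 + 39, 1 + 6) = Gamma(54, 7).
Posterior variance = α'/β'² = 54/49.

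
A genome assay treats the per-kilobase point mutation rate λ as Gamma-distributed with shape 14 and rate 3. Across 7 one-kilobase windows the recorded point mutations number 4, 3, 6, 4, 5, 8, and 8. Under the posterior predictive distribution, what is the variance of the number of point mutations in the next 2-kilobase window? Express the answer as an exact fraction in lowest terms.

312/25

Total count: 4 + 3 + 6 + 4 + 5 + 8 + 8 = 38.
Total exposure: 7 kilobases.
The Gamma prior is conjugate for the Poisson rate, so λ | data ~ Gamma(14+38, 3+7) = Gamma(52, 10).
The posterior predictive for a window of length T is Negative Binomial with variance T·α'·(β'+T)/β'² = 2·52·12/100 = 312/25.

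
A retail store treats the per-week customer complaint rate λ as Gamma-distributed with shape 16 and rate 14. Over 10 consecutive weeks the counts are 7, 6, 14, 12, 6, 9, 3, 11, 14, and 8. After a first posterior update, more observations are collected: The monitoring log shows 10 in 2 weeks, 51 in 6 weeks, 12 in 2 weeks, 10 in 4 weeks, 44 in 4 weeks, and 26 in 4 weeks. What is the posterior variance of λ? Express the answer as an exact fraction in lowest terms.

259/2116

Total count: 7 + 6 + 14 + 12 + 6 + 9 + 3 + 11 + 14 + 8 = 90.
Total exposure: 10 weeks.
After the first batch: Gamma(16 + 90, 14 + 10) = Gamma(106, 24).
Total count: 10 + 51 + 12 + 10 + 44 + 26 = 153.
Total exposure: 2 + 6 + 2 + 4 + 4 + 4 = 22 weeks.
After the second batch: Gamma(106 + 153, 24 + 22) = Gamma(259, 46).
Posterior variance = α'/β'² = 259/2116.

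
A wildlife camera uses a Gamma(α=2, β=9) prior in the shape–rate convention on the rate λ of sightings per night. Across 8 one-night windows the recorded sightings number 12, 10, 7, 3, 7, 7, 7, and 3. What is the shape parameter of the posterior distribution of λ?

58

Total count: 12 + 10 + 7 + 3 + 7 + 7 + 7 + 3 = 56.
Total exposure: 8 nights.
Posterior: α' = 2 + 56 = 58, β' = 9 + 8 = 17.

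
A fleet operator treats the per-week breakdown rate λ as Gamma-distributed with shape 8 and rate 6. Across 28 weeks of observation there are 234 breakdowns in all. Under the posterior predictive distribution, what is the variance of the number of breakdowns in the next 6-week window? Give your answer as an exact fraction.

Total count 234 over total exposure 28 weeks.
The Gamma prior is conjugate for the Poisson rate, so λ | data ~ Gamma(8+234, 6+28) = Gamma(242, 34).
The posterior predictive for a window of length T is Negative Binomial with variance T·α'·(β'+T)/β'² = 6·242·40/1156 = 14520/289.

14520/289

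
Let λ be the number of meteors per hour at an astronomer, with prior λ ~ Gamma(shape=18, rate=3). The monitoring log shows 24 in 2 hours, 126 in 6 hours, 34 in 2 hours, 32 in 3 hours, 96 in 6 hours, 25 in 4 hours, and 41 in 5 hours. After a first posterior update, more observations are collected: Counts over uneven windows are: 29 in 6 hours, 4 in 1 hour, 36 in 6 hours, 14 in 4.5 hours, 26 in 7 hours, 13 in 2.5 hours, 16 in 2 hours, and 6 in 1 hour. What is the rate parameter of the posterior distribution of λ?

61

Total count: 24 + 126 + 34 + 32 + 96 + 25 + 41 = 378.
Total exposure: 2 + 6 + 2 + 3 + 6 + 4 + 5 = 28 hours.
After the first batch: Gamma(18 + 378, 3 + 28) = Gamma(396, 31).
Total count: 29 + 4 + 36 + 14 + 26 + 13 + 16 + 6 = 144.
Total exposure: 6 + 1 + 6 + 4.5 + 7 + 2.5 + 2 + 1 = 30 hours.
After the second batch: Gamma(396 + 144, 31 + 30) = Gamma(540, 61).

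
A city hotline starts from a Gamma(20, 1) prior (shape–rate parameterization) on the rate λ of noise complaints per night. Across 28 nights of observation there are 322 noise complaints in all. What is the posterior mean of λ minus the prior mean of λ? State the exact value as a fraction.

Total count 322 over total exposure 28 nights.
Conjugate update: add total count to the shape and total exposure to the rate, giving Gamma(342, 29).
Posterior mean = 342/29 = 342/29; prior mean = 20/1 = 20. Difference = 342/29 − 20 = -238/29.

-238/29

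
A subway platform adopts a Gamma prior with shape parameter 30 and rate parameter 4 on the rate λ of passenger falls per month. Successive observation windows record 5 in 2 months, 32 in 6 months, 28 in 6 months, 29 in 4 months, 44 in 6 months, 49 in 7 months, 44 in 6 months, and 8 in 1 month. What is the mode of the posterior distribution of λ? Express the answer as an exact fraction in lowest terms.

134/21

Total count: 5 + 32 + 28 + 29 + 44 + 49 + 44 + 8 = 239.
Total exposure: 2 + 6 + 6 + 4 + 6 + 7 + 6 + 1 = 38 months.
The Gamma prior is conjugate for the Poisson rate, so λ | data ~ Gamma(30+239, 4+38) = Gamma(269, 42).
Posterior mode = (α'−1)/β' = 268/42 = 134/21.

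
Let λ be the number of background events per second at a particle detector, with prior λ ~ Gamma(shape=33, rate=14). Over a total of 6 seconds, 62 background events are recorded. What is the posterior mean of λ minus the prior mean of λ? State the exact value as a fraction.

Total count 62 over total exposure 6 seconds.
By Gamma–Poisson conjugacy, the posterior is Gamma(α + Σx, β + Σt) = Gamma(33 + 62, 14 + 6) = Gamma(95, 20).
Posterior mean = 95/20 = 19/4; prior mean = 33/14 = 33/14. Difference = 19/4 − 33/14 = 67/28.

67/28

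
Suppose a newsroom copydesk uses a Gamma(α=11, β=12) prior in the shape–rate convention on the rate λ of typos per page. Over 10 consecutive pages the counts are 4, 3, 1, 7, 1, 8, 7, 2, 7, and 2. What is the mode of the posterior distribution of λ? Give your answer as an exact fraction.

26/11

Total count: 4 + 3 + 1 + 7 + 1 + 8 + 7 + 2 + 7 + 2 = 42.
Total exposure: 10 pages.
Conjugate update: add total count to the shape and total exposure to the rate, giving Gamma(53, 22).
Posterior mode = (α'−1)/β' = 52/22 = 26/11.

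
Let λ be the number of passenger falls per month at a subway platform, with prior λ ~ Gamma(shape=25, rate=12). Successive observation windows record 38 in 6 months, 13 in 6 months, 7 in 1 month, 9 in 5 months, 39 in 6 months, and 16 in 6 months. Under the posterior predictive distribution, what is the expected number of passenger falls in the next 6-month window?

Total count: 38 + 13 + 7 + 9 + 39 + 16 = 122.
Total exposure: 6 + 6 + 1 + 5 + 6 + 6 = 30 months.
Gamma(α, β) with Poisson data over total exposure Σt gives posterior Gamma(α+Σx, β+Σt) = Gamma(147, 42).
Predictive mean over a 6-month window = T·E[λ|data] = 6·147/42 = 21.

21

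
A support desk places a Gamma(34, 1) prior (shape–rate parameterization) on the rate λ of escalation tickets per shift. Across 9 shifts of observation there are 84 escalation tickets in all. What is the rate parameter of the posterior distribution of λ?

Total count 84 over total exposure 9 shifts.
By Gamma–Poisson conjugacy, the posterior is Gamma(α + Σx, β + Σt) = Gamma(34 + 84, 1 + 9) = Gamma(118, 10).

10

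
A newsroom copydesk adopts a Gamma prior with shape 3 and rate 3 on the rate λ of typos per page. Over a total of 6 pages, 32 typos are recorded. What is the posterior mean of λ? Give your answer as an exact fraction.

35/9

Total count 32 over total exposure 6 pages.
Posterior: α' = 3 + 32 = 35, β' = 3 + 6 = 9.
Posterior mean = α'/β' = 35/9.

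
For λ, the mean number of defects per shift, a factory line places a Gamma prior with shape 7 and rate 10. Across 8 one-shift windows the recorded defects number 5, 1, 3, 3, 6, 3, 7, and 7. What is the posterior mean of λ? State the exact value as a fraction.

7/3

Total count: 5 + 1 + 3 + 3 + 6 + 3 + 7 + 7 = 35.
Total exposure: 8 shifts.
The Gamma prior is conjugate for the Poisson rate, so λ | data ~ Gamma(7+35, 10+8) = Gamma(42, 18).
Posterior mean = α'/β' = 42/18 = 7/3.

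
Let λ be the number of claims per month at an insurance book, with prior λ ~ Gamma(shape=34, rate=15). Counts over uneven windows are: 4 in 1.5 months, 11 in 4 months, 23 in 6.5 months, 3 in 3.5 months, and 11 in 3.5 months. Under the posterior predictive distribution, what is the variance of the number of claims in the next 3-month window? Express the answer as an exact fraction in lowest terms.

4773/578

Total count: 4 + 11 + 23 + 3 + 11 = 52.
Total exposure: 1.5 + 4 + 6.5 + 3.5 + 3.5 = 19 months.
Posterior: α' = 34 + 52 = 86, β' = 15 + 19 = 34.
The posterior predictive for a window of length T is Negative Binomial with variance T·α'·(β'+T)/β'² = 3·86·37/1156 = 4773/578.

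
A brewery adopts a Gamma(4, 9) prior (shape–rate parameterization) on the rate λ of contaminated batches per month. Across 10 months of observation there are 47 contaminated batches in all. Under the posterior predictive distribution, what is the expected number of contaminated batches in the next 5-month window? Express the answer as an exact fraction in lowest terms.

Total count 47 over total exposure 10 months.
Gamma(α, β) with Poisson data over total exposure Σt gives posterior Gamma(α+Σx, β+Σt) = Gamma(51, 19).
Predictive mean over a 5-month window = T·E[λ|data] = 5·51/19 = 255/19.

255/19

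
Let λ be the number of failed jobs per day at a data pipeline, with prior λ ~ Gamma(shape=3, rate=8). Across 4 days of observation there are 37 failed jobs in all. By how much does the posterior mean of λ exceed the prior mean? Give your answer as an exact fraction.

71/24

Total count 37 over total exposure 4 days.
Posterior: α' = 3 + 37 = 40, β' = 8 + 4 = 12.
Posterior mean = 40/12 = 10/3; prior mean = 3/8 = 3/8. Difference = 10/3 − 3/8 = 71/24.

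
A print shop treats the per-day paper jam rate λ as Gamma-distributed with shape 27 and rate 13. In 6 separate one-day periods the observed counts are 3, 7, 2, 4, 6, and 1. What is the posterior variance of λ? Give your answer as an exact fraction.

Total count: 3 + 7 + 2 + 4 + 6 + 1 = 23.
Total exposure: 6 days.
Posterior: α' = 27 + 23 = 50, β' = 13 + 6 = 19.
Posterior variance = α'/β'² = 50/361.

50/361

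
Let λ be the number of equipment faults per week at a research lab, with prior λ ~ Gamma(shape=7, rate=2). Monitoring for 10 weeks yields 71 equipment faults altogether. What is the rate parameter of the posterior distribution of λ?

Total count 71 over total exposure 10 weeks.
Posterior: α' = 7 + 71 = 78, β' = 2 + 10 = 12.

12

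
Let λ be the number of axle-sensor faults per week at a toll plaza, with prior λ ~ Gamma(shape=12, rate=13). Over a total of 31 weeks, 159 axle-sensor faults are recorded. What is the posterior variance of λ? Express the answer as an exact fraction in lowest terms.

171/1936

Total count 159 over total exposure 31 weeks.
The Gamma prior is conjugate for the Poisson rate, so λ | data ~ Gamma(12+159, 13+31) = Gamma(171, 44).
Posterior variance = α'/β'² = 171/1936.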